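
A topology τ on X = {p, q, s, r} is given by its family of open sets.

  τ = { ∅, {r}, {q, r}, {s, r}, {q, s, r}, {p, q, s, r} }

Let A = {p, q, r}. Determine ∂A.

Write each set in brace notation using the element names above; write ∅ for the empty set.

{p, s}

opens ⊆ A: ∅, {r}, {q, r}; union → int = {q, r}
complement {s}; its interior ∅; cl(A) = X∖∅ = {p, q, s, r}
boundary = {p, q, s, r} ∖ {q, r} = {p, s}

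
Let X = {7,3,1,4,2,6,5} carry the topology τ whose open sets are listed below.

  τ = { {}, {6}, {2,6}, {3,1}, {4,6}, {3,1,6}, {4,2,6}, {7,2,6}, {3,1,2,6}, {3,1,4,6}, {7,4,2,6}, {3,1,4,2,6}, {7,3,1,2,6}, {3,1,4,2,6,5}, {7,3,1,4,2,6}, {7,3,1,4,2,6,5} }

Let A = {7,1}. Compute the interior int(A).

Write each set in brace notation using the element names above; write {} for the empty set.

{}

interior: largest open inside A is {} (from {})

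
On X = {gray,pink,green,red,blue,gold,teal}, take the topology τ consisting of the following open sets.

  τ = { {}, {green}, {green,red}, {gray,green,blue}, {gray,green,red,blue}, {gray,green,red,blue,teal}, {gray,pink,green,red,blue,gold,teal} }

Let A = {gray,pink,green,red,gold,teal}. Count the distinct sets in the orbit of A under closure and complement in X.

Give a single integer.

X∖A={blue}, int(X∖A)={}, hence cl(A)={gray,pink,green,red,blue,gold,teal}
Orbit (k=closure, c=complement):
  1. A     = {gray,pink,green,red,gold,teal}
  2. kA    = {gray,pink,green,red,blue,gold,teal}
  3. cA    = {blue}
  4. ckA   = {}
  5. kcA   = {gray,pink,blue,gold,teal}
  6. ckcA  = {green,red}
(closed under both — stop)

6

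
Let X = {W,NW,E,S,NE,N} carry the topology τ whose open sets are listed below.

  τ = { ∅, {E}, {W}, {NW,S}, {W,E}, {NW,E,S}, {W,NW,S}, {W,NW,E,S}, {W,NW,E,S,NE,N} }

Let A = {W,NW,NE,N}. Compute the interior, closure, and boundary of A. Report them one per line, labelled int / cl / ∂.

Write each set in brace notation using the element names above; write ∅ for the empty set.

int(A) = {W}
cl(A)  = {W,NW,S,NE,N}
∂A     = {NW,S,NE,N}

open subsets of A: ∅, {W}; so int(A) = {W}
closure: X∖int(X∖A) = X∖{E} = {W,NW,S,NE,N}
∂A = {W,NW,S,NE,N} minus {W} = {NW,S,NE,N}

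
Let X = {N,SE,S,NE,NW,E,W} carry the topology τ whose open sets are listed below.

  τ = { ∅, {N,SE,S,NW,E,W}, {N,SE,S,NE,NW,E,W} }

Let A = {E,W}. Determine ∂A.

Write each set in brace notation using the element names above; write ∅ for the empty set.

{N,SE,S,NE,NW,E,W}

opens ⊆ A: ∅; union → int = ∅
complement {N,SE,S,NE,NW}; its interior ∅; cl(A) = X∖∅ = {N,SE,S,NE,NW,E,W}
boundary = {N,SE,S,NE,NW,E,W} ∖ ∅ = {N,SE,S,NE,NW,E,W}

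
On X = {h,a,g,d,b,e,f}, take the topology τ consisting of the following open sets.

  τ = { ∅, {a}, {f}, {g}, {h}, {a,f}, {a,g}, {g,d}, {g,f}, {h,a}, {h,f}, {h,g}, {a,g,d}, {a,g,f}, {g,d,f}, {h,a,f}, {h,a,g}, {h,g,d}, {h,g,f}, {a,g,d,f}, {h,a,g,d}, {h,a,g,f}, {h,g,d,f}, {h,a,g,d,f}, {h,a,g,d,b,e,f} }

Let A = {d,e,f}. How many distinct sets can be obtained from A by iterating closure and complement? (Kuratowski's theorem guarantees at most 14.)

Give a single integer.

8

X∖A={h,a,g,b}, int(X∖A)={h,a,g}, hence cl(A)={d,b,e,f}
Orbit (k=closure, c=complement):
  1. A     = {d,e,f}
  2. kA    = {d,b,e,f}
  3. cA    = {h,a,g,b}
  4. ckA   = {h,a,g}
  5. kcA   = {h,a,g,d,b,e}
  6. ckcA  = {f}
  7. kckcA = {b,e,f}
  8. ckckcA = {h,a,g,d}
(closed under both — stop)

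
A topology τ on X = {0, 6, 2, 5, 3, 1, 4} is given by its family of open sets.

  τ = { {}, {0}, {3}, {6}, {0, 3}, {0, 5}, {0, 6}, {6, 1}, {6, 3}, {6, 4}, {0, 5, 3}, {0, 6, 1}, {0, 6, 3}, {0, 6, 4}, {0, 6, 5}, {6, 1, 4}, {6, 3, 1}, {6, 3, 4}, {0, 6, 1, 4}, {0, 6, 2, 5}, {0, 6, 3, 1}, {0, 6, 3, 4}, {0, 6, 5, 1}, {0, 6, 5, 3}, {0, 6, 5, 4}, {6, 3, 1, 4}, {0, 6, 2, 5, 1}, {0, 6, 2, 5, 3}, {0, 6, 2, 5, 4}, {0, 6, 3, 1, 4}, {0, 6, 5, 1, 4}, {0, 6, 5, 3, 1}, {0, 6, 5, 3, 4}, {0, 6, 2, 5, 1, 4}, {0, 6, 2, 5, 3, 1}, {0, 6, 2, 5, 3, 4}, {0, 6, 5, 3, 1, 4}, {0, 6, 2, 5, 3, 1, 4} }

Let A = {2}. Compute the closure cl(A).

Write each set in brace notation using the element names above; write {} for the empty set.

{2}

cl via duality: int({0, 6, 5, 3, 1, 4}) = {0, 6, 5, 3, 1, 4}, so X∖{0, 6, 5, 3, 1, 4} = {2}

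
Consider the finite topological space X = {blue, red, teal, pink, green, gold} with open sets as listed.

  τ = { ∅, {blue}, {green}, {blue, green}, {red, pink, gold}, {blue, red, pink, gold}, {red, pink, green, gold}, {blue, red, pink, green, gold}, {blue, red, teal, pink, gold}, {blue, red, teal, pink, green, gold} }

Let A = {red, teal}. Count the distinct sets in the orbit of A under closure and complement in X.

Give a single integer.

complement {blue, pink, green, gold}; its interior {blue, green}; cl(A) = X∖{blue, green} = {red, teal, pink, gold}
With k = closure, c = complement:
  1. A     = {red, teal}
  2. kA    = {red, teal, pink, gold}
  3. cA    = {blue, pink, green, gold}
  4. ckA   = {blue, green}
  5. kcA   = {blue, red, teal, pink, green, gold}
  6. kckA  = {blue, teal, green}
  7. ckcA  = ∅
  8. ckckA = {red, pink, gold}
k, c of each give nothing new

8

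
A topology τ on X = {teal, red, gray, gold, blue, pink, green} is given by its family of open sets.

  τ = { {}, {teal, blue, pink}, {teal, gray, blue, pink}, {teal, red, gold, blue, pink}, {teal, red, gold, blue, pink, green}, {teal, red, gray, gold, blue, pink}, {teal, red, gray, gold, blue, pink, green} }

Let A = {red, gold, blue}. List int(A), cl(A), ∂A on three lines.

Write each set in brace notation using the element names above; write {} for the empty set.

open subsets of A: {}; so int(A) = {}
closure: X∖int(X∖A) = X∖{} = {teal, red, gray, gold, blue, pink, green}
∂A = {teal, red, gray, gold, blue, pink, green} minus {} = {teal, red, gray, gold, blue, pink, green}

int(A) = {}
cl(A)  = {teal, red, gray, gold, blue, pink, green}
∂A     = {teal, red, gray, gold, blue, pink, green}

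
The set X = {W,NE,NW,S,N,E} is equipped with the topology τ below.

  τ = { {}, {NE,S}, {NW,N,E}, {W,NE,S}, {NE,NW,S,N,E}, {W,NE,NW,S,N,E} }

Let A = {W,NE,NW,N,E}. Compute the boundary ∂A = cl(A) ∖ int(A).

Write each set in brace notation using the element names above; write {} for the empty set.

interior: largest open inside A is {NW,N,E} (from {}, {NW,N,E})
cl via duality: int({S}) = {}, so X∖{} = {W,NE,NW,S,N,E}
cl∖int = {W,NE,S}

{W,NE,S}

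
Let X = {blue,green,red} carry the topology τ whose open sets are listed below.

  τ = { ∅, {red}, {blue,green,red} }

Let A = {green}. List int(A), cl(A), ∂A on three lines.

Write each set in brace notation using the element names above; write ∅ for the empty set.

int(A) = ∅
cl(A)  = {blue,green}
∂A     = {blue,green}

interior: largest open inside A is ∅ (from ∅)
cl via duality: int({blue,red}) = {red}, so X∖{red} = {blue,green}
cl∖int = {blue,green}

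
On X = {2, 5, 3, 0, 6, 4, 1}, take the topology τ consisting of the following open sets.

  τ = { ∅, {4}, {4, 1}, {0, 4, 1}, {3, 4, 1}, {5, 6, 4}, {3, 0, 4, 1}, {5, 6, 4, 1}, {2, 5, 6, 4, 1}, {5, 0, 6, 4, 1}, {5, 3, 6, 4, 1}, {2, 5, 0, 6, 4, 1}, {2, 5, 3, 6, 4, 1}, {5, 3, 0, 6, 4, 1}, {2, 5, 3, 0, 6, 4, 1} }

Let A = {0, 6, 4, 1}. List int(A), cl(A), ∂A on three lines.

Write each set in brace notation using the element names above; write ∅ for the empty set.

int(A) = {0, 4, 1}
cl(A)  = {2, 5, 3, 0, 6, 4, 1}
∂A     = {2, 5, 3, 6}

interior: largest open inside A is {0, 4, 1} (from ∅, {4}, {4, 1}, {0, 4, 1})
cl via duality: int({2, 5, 3}) = ∅, so X∖∅ = {2, 5, 3, 0, 6, 4, 1}
cl∖int = {2, 5, 3, 6}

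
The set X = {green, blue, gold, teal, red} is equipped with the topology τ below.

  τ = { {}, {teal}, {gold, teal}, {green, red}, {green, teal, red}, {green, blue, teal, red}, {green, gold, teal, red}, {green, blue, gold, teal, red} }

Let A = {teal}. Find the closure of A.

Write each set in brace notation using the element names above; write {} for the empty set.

{blue, gold, teal}

closure: X∖int(X∖A) = X∖{green, red} = {blue, gold, teal}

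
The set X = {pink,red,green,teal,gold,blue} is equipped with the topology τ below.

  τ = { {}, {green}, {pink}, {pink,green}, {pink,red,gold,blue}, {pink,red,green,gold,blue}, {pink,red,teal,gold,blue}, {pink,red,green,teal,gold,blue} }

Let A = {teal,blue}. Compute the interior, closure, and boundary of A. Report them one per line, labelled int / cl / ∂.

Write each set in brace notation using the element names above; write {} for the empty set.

int(A) = {}
cl(A)  = {red,teal,gold,blue}
∂A     = {red,teal,gold,blue}

U open, U⊆A: {}. int(A) = ⋃ = {}
X∖A={pink,red,green,gold}, int(X∖A)={pink,green}, hence cl(A)={red,teal,gold,blue}
∂A: remove int from cl → {red,teal,gold,blue}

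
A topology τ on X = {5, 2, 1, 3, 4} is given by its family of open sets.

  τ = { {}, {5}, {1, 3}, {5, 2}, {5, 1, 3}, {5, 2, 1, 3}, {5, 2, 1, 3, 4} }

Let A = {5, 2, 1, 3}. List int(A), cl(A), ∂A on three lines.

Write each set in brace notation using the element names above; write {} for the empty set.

U open, U⊆A: {}, {5}, {5, 2}, {1, 3}, {5, 1, 3}, {5, 2, 1, 3}. int(A) = ⋃ = {5, 2, 1, 3}
X∖A={4}, int(X∖A)={}, hence cl(A)={5, 2, 1, 3, 4}
∂A: remove int from cl → {4}

int(A) = {5, 2, 1, 3}
cl(A)  = {5, 2, 1, 3, 4}
∂A     = {4}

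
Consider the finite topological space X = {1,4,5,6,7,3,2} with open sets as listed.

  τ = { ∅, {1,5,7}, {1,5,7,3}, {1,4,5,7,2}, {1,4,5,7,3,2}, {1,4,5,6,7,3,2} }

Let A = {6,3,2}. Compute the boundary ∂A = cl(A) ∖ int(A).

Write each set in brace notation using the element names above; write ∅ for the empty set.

U open, U⊆A: ∅. int(A) = ⋃ = ∅
X∖A={1,4,5,7}, int(X∖A)={1,5,7}, hence cl(A)={4,6,3,2}
∂A: remove int from cl → {4,6,3,2}

{4,6,3,2}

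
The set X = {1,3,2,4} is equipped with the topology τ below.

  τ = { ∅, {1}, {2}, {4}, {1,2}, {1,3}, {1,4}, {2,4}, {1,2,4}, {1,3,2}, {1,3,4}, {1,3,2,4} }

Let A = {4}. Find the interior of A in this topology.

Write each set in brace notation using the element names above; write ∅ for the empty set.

U open, U⊆A: ∅, {4}. int(A) = ⋃ = {4}

{4}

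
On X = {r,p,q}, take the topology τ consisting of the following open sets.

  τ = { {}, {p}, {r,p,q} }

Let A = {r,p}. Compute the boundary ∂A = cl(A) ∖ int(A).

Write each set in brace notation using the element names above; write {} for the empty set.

interior: largest open inside A is {p} (from {}, {p})
cl via duality: int({q}) = {}, so X∖{} = {r,p,q}
cl∖int = {r,q}

{r,q}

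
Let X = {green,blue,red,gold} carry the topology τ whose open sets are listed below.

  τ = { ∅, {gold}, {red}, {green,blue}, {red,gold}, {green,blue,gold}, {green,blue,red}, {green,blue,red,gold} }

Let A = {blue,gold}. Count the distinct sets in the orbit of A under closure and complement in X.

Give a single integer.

cl via duality: int({green,red}) = {red}, so X∖{red} = {green,blue,gold}
Write k for closure, c for complement:
  1. A     = {blue,gold}
  2. kA    = {green,blue,gold}
  3. cA    = {green,red}
  4. ckA   = {red}
  5. kcA   = {green,blue,red}
  6. ckcA  = {gold}
applying k or c yields no new set

6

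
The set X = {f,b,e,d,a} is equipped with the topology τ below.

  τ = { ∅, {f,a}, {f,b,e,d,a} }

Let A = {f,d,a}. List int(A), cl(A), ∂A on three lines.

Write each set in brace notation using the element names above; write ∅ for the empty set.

int(A) = {f,a}
cl(A)  = {f,b,e,d,a}
∂A     = {b,e,d}

U open, U⊆A: ∅, {f,a}. int(A) = ⋃ = {f,a}
X∖A={b,e}, int(X∖A)=∅, hence cl(A)={f,b,e,d,a}
∂A: remove int from cl → {b,e,d}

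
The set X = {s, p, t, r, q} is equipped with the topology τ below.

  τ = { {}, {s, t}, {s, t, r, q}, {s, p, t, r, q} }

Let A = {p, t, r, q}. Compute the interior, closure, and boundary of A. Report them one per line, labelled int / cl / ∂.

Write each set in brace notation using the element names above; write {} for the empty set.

int(A) = {}
cl(A)  = {s, p, t, r, q}
∂A     = {s, p, t, r, q}

interior: largest open inside A is {} (from {})
cl via duality: int({s}) = {}, so X∖{} = {s, p, t, r, q}
cl∖int = {s, p, t, r, q}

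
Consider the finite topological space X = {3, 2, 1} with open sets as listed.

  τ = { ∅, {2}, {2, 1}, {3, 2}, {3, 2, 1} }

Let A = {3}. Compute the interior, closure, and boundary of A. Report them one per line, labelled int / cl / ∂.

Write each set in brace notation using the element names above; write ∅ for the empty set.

int(A) = ∅
cl(A)  = {3}
∂A     = {3}

opens ⊆ A: ∅; union → int = ∅
complement {2, 1}; its interior {2, 1}; cl(A) = X∖{2, 1} = {3}
boundary = {3} ∖ ∅ = {3}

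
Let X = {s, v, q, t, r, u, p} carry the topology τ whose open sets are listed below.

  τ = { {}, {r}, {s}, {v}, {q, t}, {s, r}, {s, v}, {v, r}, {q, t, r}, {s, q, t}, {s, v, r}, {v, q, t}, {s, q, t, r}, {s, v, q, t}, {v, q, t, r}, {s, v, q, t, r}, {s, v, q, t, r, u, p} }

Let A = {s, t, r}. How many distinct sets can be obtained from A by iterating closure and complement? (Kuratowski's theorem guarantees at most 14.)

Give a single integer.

closure: X∖int(X∖A) = X∖{v} = {s, q, t, r, u, p}
Let k=closure and c=complement:
  1. A     = {s, t, r}
  2. kA    = {s, q, t, r, u, p}
  3. cA    = {v, q, u, p}
  4. ckA   = {v}
  5. kcA   = {v, q, t, u, p}
  6. kckA  = {v, u, p}
  7. ckcA  = {s, r}
  8. ckckA = {s, q, t, r}
  9. kckcA = {s, r, u, p}
  10. ckckcA = {v, q, t}
— saturated at 10

10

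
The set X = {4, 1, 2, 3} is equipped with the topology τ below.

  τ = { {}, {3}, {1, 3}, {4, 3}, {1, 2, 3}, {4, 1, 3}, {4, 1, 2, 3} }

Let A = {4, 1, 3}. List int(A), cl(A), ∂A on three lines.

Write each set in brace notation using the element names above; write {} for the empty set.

int(A) = {4, 1, 3}
cl(A)  = {4, 1, 2, 3}
∂A     = {2}

U open, U⊆A: {}, {3}, {4, 3}, {1, 3}, {4, 1, 3}. int(A) = ⋃ = {4, 1, 3}
X∖A={2}, int(X∖A)={}, hence cl(A)={4, 1, 2, 3}
∂A: remove int from cl → {2}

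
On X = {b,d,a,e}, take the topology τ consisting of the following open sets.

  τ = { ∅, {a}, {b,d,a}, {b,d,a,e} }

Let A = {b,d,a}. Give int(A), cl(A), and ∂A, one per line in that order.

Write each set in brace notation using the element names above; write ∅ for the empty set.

int(A) = {b,d,a}
cl(A)  = {b,d,a,e}
∂A     = {e}

interior: largest open inside A is {b,d,a} (from ∅, {a}, {b,d,a})
cl via duality: int({e}) = ∅, so X∖∅ = {b,d,a,e}
cl∖int = {e}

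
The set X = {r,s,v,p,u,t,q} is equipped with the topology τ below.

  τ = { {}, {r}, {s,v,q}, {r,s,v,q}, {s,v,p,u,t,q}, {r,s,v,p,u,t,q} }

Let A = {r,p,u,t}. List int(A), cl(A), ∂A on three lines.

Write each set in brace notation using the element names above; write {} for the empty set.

int(A) = {r}
cl(A)  = {r,p,u,t}
∂A     = {p,u,t}

U open, U⊆A: {}, {r}. int(A) = ⋃ = {r}
X∖A={s,v,q}, int(X∖A)={s,v,q}, hence cl(A)={r,p,u,t}
∂A: remove int from cl → {p,u,t}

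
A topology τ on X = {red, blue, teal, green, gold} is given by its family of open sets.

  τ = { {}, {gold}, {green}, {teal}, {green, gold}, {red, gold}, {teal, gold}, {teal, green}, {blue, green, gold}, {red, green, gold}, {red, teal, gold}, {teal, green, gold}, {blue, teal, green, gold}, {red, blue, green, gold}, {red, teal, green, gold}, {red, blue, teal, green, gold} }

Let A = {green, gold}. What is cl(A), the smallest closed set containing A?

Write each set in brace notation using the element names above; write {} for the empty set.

complement {red, blue, teal}; its interior {teal}; cl(A) = X∖{teal} = {red, blue, green, gold}

{red, blue, green, gold}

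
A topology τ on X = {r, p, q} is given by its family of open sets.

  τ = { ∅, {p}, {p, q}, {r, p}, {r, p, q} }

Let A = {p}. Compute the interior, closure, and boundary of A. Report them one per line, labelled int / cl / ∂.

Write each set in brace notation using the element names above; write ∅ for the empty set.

interior: largest open inside A is {p} (from ∅, {p})
cl via duality: int({r, q}) = ∅, so X∖∅ = {r, p, q}
cl∖int = {r, q}

int(A) = {p}
cl(A)  = {r, p, q}
∂A     = {r, q}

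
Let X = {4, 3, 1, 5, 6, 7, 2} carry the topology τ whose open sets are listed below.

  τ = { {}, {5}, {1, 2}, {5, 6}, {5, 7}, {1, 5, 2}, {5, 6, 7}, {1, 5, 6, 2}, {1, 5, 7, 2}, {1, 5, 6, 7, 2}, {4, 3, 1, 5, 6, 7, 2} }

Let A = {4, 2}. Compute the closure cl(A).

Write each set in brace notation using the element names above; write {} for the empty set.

cl via duality: int({3, 1, 5, 6, 7}) = {5, 6, 7}, so X∖{5, 6, 7} = {4, 3, 1, 2}

{4, 3, 1, 2}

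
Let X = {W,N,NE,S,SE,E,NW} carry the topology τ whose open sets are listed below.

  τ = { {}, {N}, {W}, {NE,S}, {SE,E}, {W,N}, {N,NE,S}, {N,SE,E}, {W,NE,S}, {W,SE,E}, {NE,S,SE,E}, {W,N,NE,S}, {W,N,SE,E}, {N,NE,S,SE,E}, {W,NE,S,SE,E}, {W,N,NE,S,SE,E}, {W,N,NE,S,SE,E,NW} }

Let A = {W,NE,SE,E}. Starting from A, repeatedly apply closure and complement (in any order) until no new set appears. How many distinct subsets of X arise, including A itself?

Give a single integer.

10

X∖A={N,S,NW}, int(X∖A)={N}, hence cl(A)={W,NE,S,SE,E,NW}
Orbit (k=closure, c=complement):
  1. A     = {W,NE,SE,E}
  2. kA    = {W,NE,S,SE,E,NW}
  3. cA    = {N,S,NW}
  4. ckA   = {N}
  5. kcA   = {N,NE,S,NW}
  6. kckA  = {N,NW}
  7. ckcA  = {W,SE,E}
  8. ckckA = {W,NE,S,SE,E}
  9. kckcA = {W,SE,E,NW}
  10. ckckcA = {N,NE,S}
(closed under both — stop)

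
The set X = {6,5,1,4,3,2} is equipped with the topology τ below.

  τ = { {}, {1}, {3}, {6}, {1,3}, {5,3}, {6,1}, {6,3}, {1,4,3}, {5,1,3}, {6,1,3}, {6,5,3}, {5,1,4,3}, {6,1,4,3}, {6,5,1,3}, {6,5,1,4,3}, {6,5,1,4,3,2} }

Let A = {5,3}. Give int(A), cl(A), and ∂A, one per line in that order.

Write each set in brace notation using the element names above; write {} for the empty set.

U open, U⊆A: {}, {3}, {5,3}. int(A) = ⋃ = {5,3}
X∖A={6,1,4,2}, int(X∖A)={6,1}, hence cl(A)={5,4,3,2}
∂A: remove int from cl → {4,2}

int(A) = {5,3}
cl(A)  = {5,4,3,2}
∂A     = {4,2}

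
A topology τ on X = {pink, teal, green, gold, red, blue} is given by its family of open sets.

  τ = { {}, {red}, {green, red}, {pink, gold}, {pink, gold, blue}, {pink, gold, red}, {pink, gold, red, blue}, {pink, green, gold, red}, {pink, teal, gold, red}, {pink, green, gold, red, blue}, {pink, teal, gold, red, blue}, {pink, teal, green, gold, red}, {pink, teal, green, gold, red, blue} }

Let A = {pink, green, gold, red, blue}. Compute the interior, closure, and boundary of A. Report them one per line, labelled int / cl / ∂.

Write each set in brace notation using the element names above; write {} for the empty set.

U open, U⊆A: {}, {red}, {pink, gold}, {green, red}, {pink, gold, blue}, {pink, gold, red}, {pink, green, gold, red}, {pink, gold, red, blue}, {pink, green, gold, red, blue}. int(A) = ⋃ = {pink, green, gold, red, blue}
X∖A={teal}, int(X∖A)={}, hence cl(A)={pink, teal, green, gold, red, blue}
∂A: remove int from cl → {teal}

int(A) = {pink, green, gold, red, blue}
cl(A)  = {pink, teal, green, gold, red, blue}
∂A     = {teal}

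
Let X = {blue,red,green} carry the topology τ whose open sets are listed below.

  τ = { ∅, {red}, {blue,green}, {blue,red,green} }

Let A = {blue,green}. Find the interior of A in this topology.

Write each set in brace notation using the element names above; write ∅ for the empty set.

opens ⊆ A: ∅, {blue,green}; union → int = {blue,green}

{blue,green}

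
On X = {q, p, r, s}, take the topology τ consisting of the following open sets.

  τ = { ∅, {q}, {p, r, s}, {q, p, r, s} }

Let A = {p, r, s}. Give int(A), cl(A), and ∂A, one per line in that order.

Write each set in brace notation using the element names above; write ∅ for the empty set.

int(A) = {p, r, s}
cl(A)  = {p, r, s}
∂A     = ∅

opens ⊆ A: ∅, {p, r, s}; union → int = {p, r, s}
complement {q}; its interior {q}; cl(A) = X∖{q} = {p, r, s}
boundary = {p, r, s} ∖ {p, r, s} = ∅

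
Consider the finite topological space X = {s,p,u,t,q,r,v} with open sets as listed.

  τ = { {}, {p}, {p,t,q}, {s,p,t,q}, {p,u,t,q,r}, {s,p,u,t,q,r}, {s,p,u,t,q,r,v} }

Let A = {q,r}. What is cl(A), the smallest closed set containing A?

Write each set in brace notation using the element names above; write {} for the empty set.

{s,u,t,q,r,v}

closure: X∖int(X∖A) = X∖{p} = {s,u,t,q,r,v}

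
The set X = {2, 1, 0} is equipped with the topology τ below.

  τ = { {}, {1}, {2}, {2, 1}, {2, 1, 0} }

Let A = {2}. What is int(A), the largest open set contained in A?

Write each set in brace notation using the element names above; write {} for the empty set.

{2}

interior: largest open inside A is {2} (from {}, {2})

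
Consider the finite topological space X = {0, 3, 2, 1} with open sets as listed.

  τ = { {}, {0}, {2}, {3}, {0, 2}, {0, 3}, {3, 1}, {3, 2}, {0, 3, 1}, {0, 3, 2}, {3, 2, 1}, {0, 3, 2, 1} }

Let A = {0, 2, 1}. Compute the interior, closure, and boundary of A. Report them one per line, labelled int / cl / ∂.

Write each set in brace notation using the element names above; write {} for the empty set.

interior: largest open inside A is {0, 2} (from {}, {0}, {2}, {0, 2})
cl via duality: int({3}) = {3}, so X∖{3} = {0, 2, 1}
cl∖int = {1}

int(A) = {0, 2}
cl(A)  = {0, 2, 1}
∂A     = {1}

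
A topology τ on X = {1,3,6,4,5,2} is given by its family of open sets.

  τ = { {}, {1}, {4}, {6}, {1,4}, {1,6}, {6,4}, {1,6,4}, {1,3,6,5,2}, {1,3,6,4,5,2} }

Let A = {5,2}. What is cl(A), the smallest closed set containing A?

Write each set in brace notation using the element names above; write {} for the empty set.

cl via duality: int({1,3,6,4}) = {1,6,4}, so X∖{1,6,4} = {3,5,2}

{3,5,2}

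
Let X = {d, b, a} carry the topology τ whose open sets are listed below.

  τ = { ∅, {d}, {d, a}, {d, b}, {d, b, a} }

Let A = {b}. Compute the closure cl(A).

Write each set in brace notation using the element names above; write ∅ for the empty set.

complement {d, a}; its interior {d, a}; cl(A) = X∖{d, a} = {b}

{b}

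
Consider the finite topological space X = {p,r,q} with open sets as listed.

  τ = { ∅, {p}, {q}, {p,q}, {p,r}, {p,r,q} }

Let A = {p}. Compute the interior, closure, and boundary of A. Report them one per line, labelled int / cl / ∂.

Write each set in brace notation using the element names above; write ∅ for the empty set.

int(A) = {p}
cl(A)  = {p,r}
∂A     = {r}

open subsets of A: ∅, {p}; so int(A) = {p}
closure: X∖int(X∖A) = X∖{q} = {p,r}
∂A = {p,r} minus {p} = {r}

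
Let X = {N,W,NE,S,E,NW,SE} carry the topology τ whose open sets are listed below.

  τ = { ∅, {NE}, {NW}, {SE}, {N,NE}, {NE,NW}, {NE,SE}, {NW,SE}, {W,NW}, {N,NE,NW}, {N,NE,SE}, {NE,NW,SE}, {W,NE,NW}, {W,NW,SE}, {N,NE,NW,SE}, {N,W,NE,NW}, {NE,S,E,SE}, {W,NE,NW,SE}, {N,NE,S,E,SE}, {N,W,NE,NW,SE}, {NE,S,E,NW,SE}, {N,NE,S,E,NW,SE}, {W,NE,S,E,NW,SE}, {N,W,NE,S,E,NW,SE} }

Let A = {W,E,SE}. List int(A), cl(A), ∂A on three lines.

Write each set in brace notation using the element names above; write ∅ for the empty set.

int(A) = {SE}
cl(A)  = {W,S,E,SE}
∂A     = {W,S,E}

opens ⊆ A: ∅, {SE}; union → int = {SE}
complement {N,NE,S,NW}; its interior {N,NE,NW}; cl(A) = X∖{N,NE,NW} = {W,S,E,SE}
boundary = {W,S,E,SE} ∖ {SE} = {W,S,E}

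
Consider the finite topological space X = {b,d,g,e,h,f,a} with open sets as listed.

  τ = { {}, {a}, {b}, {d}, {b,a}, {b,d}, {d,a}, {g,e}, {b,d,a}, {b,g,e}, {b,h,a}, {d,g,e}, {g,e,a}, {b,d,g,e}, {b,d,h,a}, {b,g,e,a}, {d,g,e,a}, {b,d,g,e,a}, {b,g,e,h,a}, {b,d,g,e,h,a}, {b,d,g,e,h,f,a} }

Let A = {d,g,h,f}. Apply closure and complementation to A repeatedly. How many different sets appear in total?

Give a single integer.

complement {b,e,a}; its interior {b,a}; cl(A) = X∖{b,a} = {d,g,e,h,f}
With k = closure, c = complement:
  1. A     = {d,g,h,f}
  2. kA    = {d,g,e,h,f}
  3. cA    = {b,e,a}
  4. ckA   = {b,a}
  5. kcA   = {b,g,e,h,f,a}
  6. kckA  = {b,h,f,a}
  7. ckcA  = {d}
  8. ckckA = {d,g,e}
  9. kckcA = {d,f}
  10. kckckA = {d,g,e,f}
  11. ckckcA = {b,g,e,h,a}
  12. ckckckA = {b,h,a}
k, c of each give nothing new

12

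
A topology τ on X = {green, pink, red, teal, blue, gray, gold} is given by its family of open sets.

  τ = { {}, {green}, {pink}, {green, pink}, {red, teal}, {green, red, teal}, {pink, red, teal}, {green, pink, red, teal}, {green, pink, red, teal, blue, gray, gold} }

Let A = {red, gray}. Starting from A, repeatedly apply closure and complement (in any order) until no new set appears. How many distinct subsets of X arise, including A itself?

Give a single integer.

X∖A={green, pink, teal, blue, gold}, int(X∖A)={green, pink}, hence cl(A)={red, teal, blue, gray, gold}
Orbit (k=closure, c=complement):
  1. A     = {red, gray}
  2. kA    = {red, teal, blue, gray, gold}
  3. cA    = {green, pink, teal, blue, gold}
  4. ckA   = {green, pink}
  5. kcA   = {green, pink, red, teal, blue, gray, gold}
  6. kckA  = {green, pink, blue, gray, gold}
  7. ckcA  = {}
  8. ckckA = {red, teal}
(closed under both — stop)

8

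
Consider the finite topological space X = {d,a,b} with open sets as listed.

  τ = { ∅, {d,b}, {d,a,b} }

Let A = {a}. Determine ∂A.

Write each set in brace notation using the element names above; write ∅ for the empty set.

open subsets of A: ∅; so int(A) = ∅
closure: X∖int(X∖A) = X∖{d,b} = {a}
∂A = {a} minus ∅ = {a}

{a}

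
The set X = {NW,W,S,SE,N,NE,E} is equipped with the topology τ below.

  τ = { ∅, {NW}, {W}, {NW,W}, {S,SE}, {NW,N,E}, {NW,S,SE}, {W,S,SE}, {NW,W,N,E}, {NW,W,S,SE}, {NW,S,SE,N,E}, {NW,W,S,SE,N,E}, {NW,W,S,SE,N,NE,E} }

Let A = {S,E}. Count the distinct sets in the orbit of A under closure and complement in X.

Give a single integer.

complement {NW,W,SE,N,NE}; its interior {NW,W}; cl(A) = X∖{NW,W} = {S,SE,N,NE,E}
With k = closure, c = complement:
  1. A     = {S,E}
  2. kA    = {S,SE,N,NE,E}
  3. cA    = {NW,W,SE,N,NE}
  4. ckA   = {NW,W}
  5. kcA   = {NW,W,S,SE,N,NE,E}
  6. kckA  = {NW,W,N,NE,E}
  7. ckcA  = ∅
  8. ckckA = {S,SE}
  9. kckckA = {S,SE,NE}
  10. ckckckA = {NW,W,N,E}
k, c of each give nothing new

10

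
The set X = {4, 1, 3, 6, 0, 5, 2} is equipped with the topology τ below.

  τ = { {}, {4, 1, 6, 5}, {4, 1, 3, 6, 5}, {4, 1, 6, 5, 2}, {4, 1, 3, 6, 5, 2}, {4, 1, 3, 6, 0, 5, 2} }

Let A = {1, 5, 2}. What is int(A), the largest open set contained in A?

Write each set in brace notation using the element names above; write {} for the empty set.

{}

open subsets of A: {}; so int(A) = {}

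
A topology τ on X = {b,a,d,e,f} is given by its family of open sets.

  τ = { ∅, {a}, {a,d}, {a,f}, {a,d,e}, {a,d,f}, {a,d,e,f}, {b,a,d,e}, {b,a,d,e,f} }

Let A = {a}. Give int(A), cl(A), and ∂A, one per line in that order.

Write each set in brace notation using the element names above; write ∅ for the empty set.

int(A) = {a}
cl(A)  = {b,a,d,e,f}
∂A     = {b,d,e,f}

open subsets of A: ∅, {a}; so int(A) = {a}
closure: X∖int(X∖A) = X∖∅ = {b,a,d,e,f}
∂A = {b,a,d,e,f} minus {a} = {b,d,e,f}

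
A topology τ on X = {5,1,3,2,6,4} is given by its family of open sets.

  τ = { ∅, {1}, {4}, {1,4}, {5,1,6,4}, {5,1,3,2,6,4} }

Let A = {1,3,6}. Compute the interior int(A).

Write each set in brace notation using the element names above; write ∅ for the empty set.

{1}

interior: largest open inside A is {1} (from ∅, {1})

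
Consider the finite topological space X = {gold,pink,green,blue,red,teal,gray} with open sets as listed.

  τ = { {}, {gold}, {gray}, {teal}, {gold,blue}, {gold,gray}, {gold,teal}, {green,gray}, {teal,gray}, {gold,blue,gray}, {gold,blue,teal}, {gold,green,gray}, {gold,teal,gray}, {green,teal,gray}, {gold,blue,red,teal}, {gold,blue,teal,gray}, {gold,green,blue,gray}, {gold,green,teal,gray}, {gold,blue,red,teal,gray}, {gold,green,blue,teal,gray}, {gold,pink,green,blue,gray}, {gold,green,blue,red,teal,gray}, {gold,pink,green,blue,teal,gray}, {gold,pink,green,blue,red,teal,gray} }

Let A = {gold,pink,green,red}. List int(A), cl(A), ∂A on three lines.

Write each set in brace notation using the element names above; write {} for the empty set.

int(A) = {gold}
cl(A)  = {gold,pink,green,blue,red}
∂A     = {pink,green,blue,red}

U open, U⊆A: {}, {gold}. int(A) = ⋃ = {gold}
X∖A={blue,teal,gray}, int(X∖A)={teal,gray}, hence cl(A)={gold,pink,green,blue,red}
∂A: remove int from cl → {pink,green,blue,red}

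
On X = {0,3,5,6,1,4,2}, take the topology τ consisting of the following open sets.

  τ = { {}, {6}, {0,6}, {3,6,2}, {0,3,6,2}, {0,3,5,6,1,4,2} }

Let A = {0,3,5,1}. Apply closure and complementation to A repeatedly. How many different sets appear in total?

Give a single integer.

6

complement {6,4,2}; its interior {6}; cl(A) = X∖{6} = {0,3,5,1,4,2}
With k = closure, c = complement:
  1. A     = {0,3,5,1}
  2. kA    = {0,3,5,1,4,2}
  3. cA    = {6,4,2}
  4. ckA   = {6}
  5. kcA   = {0,3,5,6,1,4,2}
  6. ckcA  = {}
k, c of each give nothing new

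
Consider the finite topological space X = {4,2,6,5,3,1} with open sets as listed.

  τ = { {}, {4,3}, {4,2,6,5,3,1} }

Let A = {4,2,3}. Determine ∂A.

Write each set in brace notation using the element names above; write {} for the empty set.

interior: largest open inside A is {4,3} (from {}, {4,3})
cl via duality: int({6,5,1}) = {}, so X∖{} = {4,2,6,5,3,1}
cl∖int = {2,6,5,1}

{2,6,5,1}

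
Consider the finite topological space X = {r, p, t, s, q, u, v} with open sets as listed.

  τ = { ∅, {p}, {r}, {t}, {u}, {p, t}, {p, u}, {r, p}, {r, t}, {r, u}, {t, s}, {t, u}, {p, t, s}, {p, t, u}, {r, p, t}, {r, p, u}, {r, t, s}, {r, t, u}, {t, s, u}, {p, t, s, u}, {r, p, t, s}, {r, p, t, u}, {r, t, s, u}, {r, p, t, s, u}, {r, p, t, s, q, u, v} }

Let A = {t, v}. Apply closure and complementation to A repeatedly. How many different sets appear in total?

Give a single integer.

closure: X∖int(X∖A) = X∖{r, p, u} = {t, s, q, v}
Let k=closure and c=complement:
  1. A     = {t, v}
  2. kA    = {t, s, q, v}
  3. cA    = {r, p, s, q, u}
  4. ckA   = {r, p, u}
  5. kcA   = {r, p, s, q, u, v}
  6. kckA  = {r, p, q, u, v}
  7. ckcA  = {t}
  8. ckckA = {t, s}
— saturated at 8

8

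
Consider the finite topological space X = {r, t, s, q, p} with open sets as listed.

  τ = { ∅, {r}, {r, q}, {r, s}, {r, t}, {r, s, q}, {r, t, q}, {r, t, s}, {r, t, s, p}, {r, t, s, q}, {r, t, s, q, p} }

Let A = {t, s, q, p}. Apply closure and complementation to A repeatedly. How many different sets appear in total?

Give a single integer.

4

X∖A={r}, int(X∖A)={r}, hence cl(A)={t, s, q, p}
Orbit (k=closure, c=complement):
  1. A     = {t, s, q, p}
  2. cA    = {r}
  3. kcA   = {r, t, s, q, p}
  4. ckcA  = ∅
(closed under both — stop)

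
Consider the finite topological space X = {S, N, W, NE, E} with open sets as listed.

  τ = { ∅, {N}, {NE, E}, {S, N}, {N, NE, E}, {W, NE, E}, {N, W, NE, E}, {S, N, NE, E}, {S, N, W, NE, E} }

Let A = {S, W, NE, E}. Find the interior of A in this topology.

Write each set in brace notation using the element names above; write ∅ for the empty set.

U open, U⊆A: ∅, {NE, E}, {W, NE, E}. int(A) = ⋃ = {W, NE, E}

{W, NE, E}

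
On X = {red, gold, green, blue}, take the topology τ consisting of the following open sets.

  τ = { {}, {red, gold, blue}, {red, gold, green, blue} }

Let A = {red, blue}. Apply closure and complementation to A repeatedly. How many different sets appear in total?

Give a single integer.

closure: X∖int(X∖A) = X∖{} = {red, gold, green, blue}
Let k=closure and c=complement:
  1. A     = {red, blue}
  2. kA    = {red, gold, green, blue}
  3. cA    = {gold, green}
  4. ckA   = {}
— saturated at 4

4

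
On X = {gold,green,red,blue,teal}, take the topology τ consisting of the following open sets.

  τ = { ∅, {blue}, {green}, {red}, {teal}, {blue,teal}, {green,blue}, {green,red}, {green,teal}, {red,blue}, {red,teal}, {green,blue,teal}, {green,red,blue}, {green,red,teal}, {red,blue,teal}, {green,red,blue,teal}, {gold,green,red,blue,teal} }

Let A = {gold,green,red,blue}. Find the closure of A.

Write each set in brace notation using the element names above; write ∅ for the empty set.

complement {teal}; its interior {teal}; cl(A) = X∖{teal} = {gold,green,red,blue}

{gold,green,red,blue}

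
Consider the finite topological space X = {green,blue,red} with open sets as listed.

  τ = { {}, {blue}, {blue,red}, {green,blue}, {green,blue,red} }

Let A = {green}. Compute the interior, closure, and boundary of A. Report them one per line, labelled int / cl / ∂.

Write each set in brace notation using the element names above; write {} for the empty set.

int(A) = {}
cl(A)  = {green}
∂A     = {green}

interior: largest open inside A is {} (from {})
cl via duality: int({blue,red}) = {blue,red}, so X∖{blue,red} = {green}
cl∖int = {green}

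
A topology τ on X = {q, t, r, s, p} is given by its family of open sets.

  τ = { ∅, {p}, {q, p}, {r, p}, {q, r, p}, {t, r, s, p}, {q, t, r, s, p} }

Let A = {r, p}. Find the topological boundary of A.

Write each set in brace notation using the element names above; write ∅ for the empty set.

{q, t, s}

U open, U⊆A: ∅, {p}, {r, p}. int(A) = ⋃ = {r, p}
X∖A={q, t, s}, int(X∖A)=∅, hence cl(A)={q, t, r, s, p}
∂A: remove int from cl → {q, t, s}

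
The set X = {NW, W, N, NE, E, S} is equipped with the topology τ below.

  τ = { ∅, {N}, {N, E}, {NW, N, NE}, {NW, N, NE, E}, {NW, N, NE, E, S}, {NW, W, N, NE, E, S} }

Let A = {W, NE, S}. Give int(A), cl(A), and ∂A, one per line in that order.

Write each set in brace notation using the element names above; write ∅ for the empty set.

open subsets of A: ∅; so int(A) = ∅
closure: X∖int(X∖A) = X∖{N, E} = {NW, W, NE, S}
∂A = {NW, W, NE, S} minus ∅ = {NW, W, NE, S}

int(A) = ∅
cl(A)  = {NW, W, NE, S}
∂A     = {NW, W, NE, S}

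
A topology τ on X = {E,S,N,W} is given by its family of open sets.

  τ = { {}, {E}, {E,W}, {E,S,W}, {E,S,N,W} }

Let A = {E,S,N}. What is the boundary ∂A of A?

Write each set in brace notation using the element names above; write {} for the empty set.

{S,N,W}

interior: largest open inside A is {E} (from {}, {E})
cl via duality: int({W}) = {}, so X∖{} = {E,S,N,W}
cl∖int = {S,N,W}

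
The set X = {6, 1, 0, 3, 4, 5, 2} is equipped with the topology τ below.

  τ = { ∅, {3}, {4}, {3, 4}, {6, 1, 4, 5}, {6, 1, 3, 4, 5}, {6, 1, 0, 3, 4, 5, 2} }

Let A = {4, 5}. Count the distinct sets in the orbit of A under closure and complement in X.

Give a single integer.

X∖A={6, 1, 0, 3, 2}, int(X∖A)={3}, hence cl(A)={6, 1, 0, 4, 5, 2}
Orbit (k=closure, c=complement):
  1. A     = {4, 5}
  2. kA    = {6, 1, 0, 4, 5, 2}
  3. cA    = {6, 1, 0, 3, 2}
  4. ckA   = {3}
  5. kcA   = {6, 1, 0, 3, 5, 2}
  6. kckA  = {0, 3, 2}
  7. ckcA  = {4}
  8. ckckA = {6, 1, 4, 5}
(closed under both — stop)

8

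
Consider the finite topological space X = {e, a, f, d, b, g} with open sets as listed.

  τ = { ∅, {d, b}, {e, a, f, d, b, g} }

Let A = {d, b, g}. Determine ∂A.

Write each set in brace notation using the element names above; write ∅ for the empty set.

interior: largest open inside A is {d, b} (from ∅, {d, b})
cl via duality: int({e, a, f}) = ∅, so X∖∅ = {e, a, f, d, b, g}
cl∖int = {e, a, f, g}

{e, a, f, g}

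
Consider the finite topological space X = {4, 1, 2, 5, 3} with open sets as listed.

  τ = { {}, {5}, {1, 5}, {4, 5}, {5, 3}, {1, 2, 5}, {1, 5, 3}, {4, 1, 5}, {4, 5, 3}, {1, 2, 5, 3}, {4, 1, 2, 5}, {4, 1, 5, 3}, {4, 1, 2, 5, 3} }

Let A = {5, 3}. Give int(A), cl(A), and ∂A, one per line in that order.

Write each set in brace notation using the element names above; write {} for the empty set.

open subsets of A: {}, {5}, {5, 3}; so int(A) = {5, 3}
closure: X∖int(X∖A) = X∖{} = {4, 1, 2, 5, 3}
∂A = {4, 1, 2, 5, 3} minus {5, 3} = {4, 1, 2}

int(A) = {5, 3}
cl(A)  = {4, 1, 2, 5, 3}
∂A     = {4, 1, 2}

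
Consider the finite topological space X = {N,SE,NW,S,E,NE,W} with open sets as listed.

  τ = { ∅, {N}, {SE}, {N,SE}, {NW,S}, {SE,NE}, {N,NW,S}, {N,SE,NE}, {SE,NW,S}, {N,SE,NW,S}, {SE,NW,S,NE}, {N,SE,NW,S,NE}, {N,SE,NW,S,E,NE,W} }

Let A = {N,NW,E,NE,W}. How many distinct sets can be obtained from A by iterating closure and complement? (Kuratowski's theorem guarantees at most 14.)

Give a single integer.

12

X∖A={SE,S}, int(X∖A)={SE}, hence cl(A)={N,NW,S,E,NE,W}
Orbit (k=closure, c=complement):
  1. A     = {N,NW,E,NE,W}
  2. kA    = {N,NW,S,E,NE,W}
  3. cA    = {SE,S}
  4. ckA   = {SE}
  5. kcA   = {SE,NW,S,E,NE,W}
  6. kckA  = {SE,E,NE,W}
  7. ckcA  = {N}
  8. ckckA = {N,NW,S}
  9. kckcA = {N,E,W}
  10. kckckA = {N,NW,S,E,W}
  11. ckckcA = {SE,NW,S,NE}
  12. ckckckA = {SE,NE}
(closed under both — stop)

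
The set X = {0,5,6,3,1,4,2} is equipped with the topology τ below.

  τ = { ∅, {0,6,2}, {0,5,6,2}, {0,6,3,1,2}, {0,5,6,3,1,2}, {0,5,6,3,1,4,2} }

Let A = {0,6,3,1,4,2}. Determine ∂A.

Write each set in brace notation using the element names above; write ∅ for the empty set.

opens ⊆ A: ∅, {0,6,2}, {0,6,3,1,2}; union → int = {0,6,3,1,2}
complement {5}; its interior ∅; cl(A) = X∖∅ = {0,5,6,3,1,4,2}
boundary = {0,5,6,3,1,4,2} ∖ {0,6,3,1,2} = {5,4}

{5,4}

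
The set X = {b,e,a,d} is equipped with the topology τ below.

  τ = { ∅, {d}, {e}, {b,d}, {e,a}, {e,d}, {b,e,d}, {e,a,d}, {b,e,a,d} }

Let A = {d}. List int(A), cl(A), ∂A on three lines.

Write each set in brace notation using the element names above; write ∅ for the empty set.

open subsets of A: ∅, {d}; so int(A) = {d}
closure: X∖int(X∖A) = X∖{e,a} = {b,d}
∂A = {b,d} minus {d} = {b}

int(A) = {d}
cl(A)  = {b,d}
∂A     = {b}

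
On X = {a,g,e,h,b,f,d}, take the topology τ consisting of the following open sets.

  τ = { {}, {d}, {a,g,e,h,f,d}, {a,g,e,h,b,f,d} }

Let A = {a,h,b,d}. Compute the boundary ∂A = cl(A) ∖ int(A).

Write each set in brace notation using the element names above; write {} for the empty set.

{a,g,e,h,b,f}

interior: largest open inside A is {d} (from {}, {d})
cl via duality: int({g,e,f}) = {}, so X∖{} = {a,g,e,h,b,f,d}
cl∖int = {a,g,e,h,b,f}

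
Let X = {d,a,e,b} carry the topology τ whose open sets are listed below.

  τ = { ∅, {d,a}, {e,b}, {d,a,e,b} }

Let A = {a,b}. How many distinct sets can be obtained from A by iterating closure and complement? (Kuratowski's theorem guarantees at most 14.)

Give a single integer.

4

complement {d,e}; its interior ∅; cl(A) = X∖∅ = {d,a,e,b}
With k = closure, c = complement:
  1. A     = {a,b}
  2. kA    = {d,a,e,b}
  3. cA    = {d,e}
  4. ckA   = ∅
k, c of each give nothing new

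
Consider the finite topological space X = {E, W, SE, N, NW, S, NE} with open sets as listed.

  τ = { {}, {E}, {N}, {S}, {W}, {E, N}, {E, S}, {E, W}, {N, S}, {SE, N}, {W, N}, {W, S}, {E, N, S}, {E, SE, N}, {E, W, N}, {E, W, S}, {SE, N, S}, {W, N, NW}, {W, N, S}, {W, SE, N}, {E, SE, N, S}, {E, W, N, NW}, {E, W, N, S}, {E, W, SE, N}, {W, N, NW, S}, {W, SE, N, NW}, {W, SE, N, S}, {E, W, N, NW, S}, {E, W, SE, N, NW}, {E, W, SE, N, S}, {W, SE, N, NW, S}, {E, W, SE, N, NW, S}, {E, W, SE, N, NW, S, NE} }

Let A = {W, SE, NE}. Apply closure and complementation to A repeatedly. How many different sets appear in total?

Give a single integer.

8

cl via duality: int({E, N, NW, S}) = {E, N, S}, so X∖{E, N, S} = {W, SE, NW, NE}
Write k for closure, c for complement:
  1. A     = {W, SE, NE}
  2. kA    = {W, SE, NW, NE}
  3. cA    = {E, N, NW, S}
  4. ckA   = {E, N, S}
  5. kcA   = {E, SE, N, NW, S, NE}
  6. ckcA  = {W}
  7. kckcA = {W, NW, NE}
  8. ckckcA = {E, SE, N, S}
applying k or c yields no new set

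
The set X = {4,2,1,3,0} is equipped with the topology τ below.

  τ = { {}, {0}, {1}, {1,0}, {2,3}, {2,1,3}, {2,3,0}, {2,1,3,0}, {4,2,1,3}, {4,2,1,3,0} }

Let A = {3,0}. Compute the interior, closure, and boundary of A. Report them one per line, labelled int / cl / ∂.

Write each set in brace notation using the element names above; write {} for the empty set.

int(A) = {0}
cl(A)  = {4,2,3,0}
∂A     = {4,2,3}

interior: largest open inside A is {0} (from {}, {0})
cl via duality: int({4,2,1}) = {1}, so X∖{1} = {4,2,3,0}
cl∖int = {4,2,3}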